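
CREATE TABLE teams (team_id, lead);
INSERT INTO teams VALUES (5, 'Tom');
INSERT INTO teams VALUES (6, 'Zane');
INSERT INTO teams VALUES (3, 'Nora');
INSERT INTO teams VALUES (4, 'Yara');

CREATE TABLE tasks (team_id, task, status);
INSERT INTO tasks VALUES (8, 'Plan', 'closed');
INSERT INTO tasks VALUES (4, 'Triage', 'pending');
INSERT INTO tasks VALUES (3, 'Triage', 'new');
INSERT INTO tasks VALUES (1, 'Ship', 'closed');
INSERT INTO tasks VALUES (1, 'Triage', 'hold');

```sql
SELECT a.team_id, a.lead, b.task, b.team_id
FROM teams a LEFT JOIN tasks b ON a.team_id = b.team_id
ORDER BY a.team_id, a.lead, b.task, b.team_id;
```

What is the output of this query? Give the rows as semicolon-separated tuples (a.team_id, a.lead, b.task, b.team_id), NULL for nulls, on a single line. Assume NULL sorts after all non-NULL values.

(3, Nora, Triage, 3); (4, Yara, Triage, 4); (5, Tom, NULL, NULL); (6, Zane, NULL, NULL)

LEFT JOIN keeps every row from `teams`; unmatched rows get NULL for `tasks`'s columns.
Matching on a.team_id = b.team_id.
- a row (team_id=5): no match → kept, b columns NULL.
- a row (team_id=6): no match → kept, b columns NULL.
- a row (team_id=3): matches 1 b row(s) → 1 output row(s).
- a row (team_id=4): matches 1 b row(s) → 1 output row(s).
After projecting and ordering:
a.team_id | a.lead | b.task | b.team_id
3 | Nora | Triage | 3
4 | Yara | Triage | 4
5 | Tom | NULL | NULL
6 | Zane | NULL | NULL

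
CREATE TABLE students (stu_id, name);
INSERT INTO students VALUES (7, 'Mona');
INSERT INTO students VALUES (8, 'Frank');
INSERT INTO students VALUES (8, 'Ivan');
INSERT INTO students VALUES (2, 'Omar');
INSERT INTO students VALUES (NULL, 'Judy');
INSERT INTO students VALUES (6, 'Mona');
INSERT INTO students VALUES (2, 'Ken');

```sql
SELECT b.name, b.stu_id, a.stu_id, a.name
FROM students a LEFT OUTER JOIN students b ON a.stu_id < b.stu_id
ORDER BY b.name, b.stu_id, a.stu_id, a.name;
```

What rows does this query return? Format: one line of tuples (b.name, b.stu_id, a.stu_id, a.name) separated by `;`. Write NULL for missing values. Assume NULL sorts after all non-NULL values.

(Frank, 8, 2, Ken); (Frank, 8, 2, Omar); (Frank, 8, 6, Mona); (Frank, 8, 7, Mona); (Ivan, 8, 2, Ken); (Ivan, 8, 2, Omar); (Ivan, 8, 6, Mona); (Ivan, 8, 7, Mona); (Mona, 6, 2, Ken); (Mona, 6, 2, Omar); (Mona, 7, 2, Ken); (Mona, 7, 2, Omar); (Mona, 7, 6, Mona); (NULL, NULL, 8, Frank); (NULL, NULL, 8, Ivan); (NULL, NULL, NULL, Judy)

LEFT JOIN keeps every row from `students a`; unmatched rows get NULL for `students b`'s columns.
Matching on a.stu_id < b.stu_id. A NULL in a compared column never satisfies the condition.
- stu_id=7: 2 matching b row(s), so 2 row(s) emitted.
- stu_id=8: no b row matches, row kept with b columns NULL.
- stu_id=8: no b row matches, row kept with b columns NULL.
- stu_id=2: 4 matching b row(s), so 4 row(s) emitted.
- stu_id=NULL: no b row matches, row kept with b columns NULL.
- stu_id=6: 3 matching b row(s), so 3 row(s) emitted.
- stu_id=2: 4 matching b row(s), so 4 row(s) emitted.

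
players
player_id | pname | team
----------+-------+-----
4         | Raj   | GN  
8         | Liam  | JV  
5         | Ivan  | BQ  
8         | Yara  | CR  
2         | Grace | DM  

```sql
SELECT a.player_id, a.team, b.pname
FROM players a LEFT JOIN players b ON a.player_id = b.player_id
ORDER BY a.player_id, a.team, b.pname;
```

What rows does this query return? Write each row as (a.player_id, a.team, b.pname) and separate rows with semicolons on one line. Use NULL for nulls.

(2, DM, Grace); (4, GN, Raj); (5, BQ, Ivan); (8, CR, Liam); (8, CR, Yara); (8, JV, Liam); (8, JV, Yara)

LEFT JOIN keeps every row from `players a`; unmatched rows get NULL for `players b`'s columns.
Matching on a.player_id = b.player_id.
Matched pairs: 7; unmatched a rows kept: 0.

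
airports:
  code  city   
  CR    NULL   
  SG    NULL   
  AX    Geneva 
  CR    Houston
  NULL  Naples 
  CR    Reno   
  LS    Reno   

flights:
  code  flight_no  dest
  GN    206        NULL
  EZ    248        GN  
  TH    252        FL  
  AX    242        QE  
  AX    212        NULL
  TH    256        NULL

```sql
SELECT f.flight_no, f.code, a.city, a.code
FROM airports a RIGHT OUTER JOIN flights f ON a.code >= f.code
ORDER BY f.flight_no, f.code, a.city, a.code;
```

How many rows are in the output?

RIGHT JOIN keeps every row from `flights`; unmatched rows get NULL for `airports`'s columns.
Matching on a.code >= f.code. A NULL in a compared column never satisfies the condition.
- a row (code=CR): matches 2 f row(s) → 2 output row(s).
- a row (code=SG): matches 4 f row(s) → 4 output row(s).
- a row (code=AX): matches 2 f row(s) → 2 output row(s).
- a row (code=CR): matches 2 f row(s) → 2 output row(s).
- a row (code=NULL): no match.
- a row (code=CR): matches 2 f row(s) → 2 output row(s).
- a row (code=LS): matches 4 f row(s) → 4 output row(s).
- plus 2 unmatched f row(s), each kept with NULL a columns.
Total: 16 matched + 2 padded = 18 rows.

18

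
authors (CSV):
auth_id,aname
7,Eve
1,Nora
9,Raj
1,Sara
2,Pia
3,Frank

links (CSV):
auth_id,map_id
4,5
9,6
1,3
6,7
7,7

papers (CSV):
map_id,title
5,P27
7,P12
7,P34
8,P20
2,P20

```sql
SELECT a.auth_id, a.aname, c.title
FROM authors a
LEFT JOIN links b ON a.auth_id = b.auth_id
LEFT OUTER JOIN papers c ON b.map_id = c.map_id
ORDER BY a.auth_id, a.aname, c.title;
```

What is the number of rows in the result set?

Evaluate left to right. First `authors a LEFT JOIN links b` on auth_id: 6 row(s).
Then LEFT JOIN `papers c` on map_id: each of those 6 rows is kept; rows whose b.map_id has no match in c get NULL for c's columns.
Result: 7 row(s).

7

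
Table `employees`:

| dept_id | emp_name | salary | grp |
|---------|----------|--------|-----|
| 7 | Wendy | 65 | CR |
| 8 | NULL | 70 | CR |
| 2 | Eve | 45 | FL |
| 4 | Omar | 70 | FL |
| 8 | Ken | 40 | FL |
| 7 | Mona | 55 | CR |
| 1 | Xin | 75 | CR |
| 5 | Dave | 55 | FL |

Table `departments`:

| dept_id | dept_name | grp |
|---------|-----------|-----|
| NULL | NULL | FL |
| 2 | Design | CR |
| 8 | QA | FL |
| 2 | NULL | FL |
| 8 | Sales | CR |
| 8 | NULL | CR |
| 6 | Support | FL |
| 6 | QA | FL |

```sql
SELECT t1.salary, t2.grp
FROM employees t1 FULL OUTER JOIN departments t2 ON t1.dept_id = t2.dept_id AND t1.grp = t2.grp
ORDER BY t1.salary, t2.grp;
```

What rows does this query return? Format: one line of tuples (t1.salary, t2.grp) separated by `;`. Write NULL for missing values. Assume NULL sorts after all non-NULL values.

FULL OUTER JOIN keeps every row from both sides; unmatched rows get NULL for the other side's columns.
Matching on t1.dept_id = t2.dept_id AND t1.grp = t2.grp. A NULL in a compared column never satisfies the condition.
- t1[0] dept_id=7, grp=CR → no match; kept with NULLs on the t2 side.
- t1[1] dept_id=8, grp=CR → 2 match(es) in t2 → 2 row(s).
- t1[2] dept_id=2, grp=FL → 1 match(es) in t2 → 1 row(s).
- t1[3] dept_id=4, grp=FL → no match; kept with NULLs on the t2 side.
- t1[4] dept_id=8, grp=FL → 1 match(es) in t2 → 1 row(s).
- t1[5] dept_id=7, grp=CR → no match; kept with NULLs on the t2 side.
- t1[6] dept_id=1, grp=CR → no match; kept with NULLs on the t2 side.
- t1[7] dept_id=5, grp=FL → no match; kept with NULLs on the t2 side.
- 4 row(s) from t2 found no t1 partner → padded with NULL.

(40, FL); (45, FL); (55, NULL); (55, NULL); (65, NULL); (70, CR); (70, CR); (70, NULL); (75, NULL); (NULL, CR); (NULL, FL); (NULL, FL); (NULL, FL)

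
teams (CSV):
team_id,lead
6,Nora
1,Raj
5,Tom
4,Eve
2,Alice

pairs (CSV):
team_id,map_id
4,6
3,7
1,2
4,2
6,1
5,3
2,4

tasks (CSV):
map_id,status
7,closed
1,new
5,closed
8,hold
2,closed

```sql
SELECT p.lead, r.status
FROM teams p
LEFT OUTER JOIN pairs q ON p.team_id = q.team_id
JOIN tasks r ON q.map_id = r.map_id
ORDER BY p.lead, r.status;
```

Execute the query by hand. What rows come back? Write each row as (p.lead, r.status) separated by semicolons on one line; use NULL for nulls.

Step 1 — p LEFT JOIN q on team_id → 6 row(s).
Then INNER JOIN `tasks r` on map_id: keep only rows whose q.map_id appears in r.

(Eve, closed); (Nora, new); (Raj, closed)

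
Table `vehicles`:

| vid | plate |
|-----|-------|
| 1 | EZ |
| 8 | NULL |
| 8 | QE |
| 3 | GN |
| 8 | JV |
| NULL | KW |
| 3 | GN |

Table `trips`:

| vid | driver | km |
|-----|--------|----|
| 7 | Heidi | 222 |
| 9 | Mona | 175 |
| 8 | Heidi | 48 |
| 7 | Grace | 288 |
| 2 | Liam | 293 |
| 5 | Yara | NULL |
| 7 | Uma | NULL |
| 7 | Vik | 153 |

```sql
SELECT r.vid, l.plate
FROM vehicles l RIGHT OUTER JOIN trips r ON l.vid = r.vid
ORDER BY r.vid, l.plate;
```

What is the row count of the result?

10

RIGHT JOIN keeps every row from `trips`; unmatched rows get NULL for `vehicles`'s columns.
Matching on l.vid = r.vid. A NULL in a compared column never satisfies the condition.
- l row (vid=1): no match.
- l row (vid=8): matches 1 r row(s) → 1 output row(s).
- l row (vid=8): matches 1 r row(s) → 1 output row(s).
- l row (vid=3): no match.
- l row (vid=8): matches 1 r row(s) → 1 output row(s).
- l row (vid=NULL): no match.
- l row (vid=3): no match.
- 7 row(s) from r found no l partner → padded with NULL.
Total: 3 matched + 7 padded = 10 rows.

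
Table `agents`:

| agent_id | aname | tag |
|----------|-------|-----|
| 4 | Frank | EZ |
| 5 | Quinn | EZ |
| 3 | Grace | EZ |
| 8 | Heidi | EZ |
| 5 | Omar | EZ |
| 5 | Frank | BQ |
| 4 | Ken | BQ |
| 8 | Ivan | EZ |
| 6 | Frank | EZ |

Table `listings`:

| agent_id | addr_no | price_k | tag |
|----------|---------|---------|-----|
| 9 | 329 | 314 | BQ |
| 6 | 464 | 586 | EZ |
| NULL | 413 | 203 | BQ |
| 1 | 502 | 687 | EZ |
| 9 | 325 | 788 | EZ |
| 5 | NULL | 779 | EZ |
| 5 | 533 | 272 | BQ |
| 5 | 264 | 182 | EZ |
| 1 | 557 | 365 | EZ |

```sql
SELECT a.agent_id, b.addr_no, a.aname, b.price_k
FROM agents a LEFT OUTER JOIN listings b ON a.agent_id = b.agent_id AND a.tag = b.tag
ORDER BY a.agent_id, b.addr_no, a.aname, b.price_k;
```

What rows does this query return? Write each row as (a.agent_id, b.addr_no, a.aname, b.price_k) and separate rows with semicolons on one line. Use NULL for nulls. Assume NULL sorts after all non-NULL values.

(3, NULL, Grace, NULL); (4, NULL, Frank, NULL); (4, NULL, Ken, NULL); (5, 264, Omar, 182); (5, 264, Quinn, 182); (5, 533, Frank, 272); (5, NULL, Omar, 779); (5, NULL, Quinn, 779); (6, 464, Frank, 586); (8, NULL, Heidi, NULL); (8, NULL, Ivan, NULL)

LEFT JOIN keeps every row from `agents`; unmatched rows get NULL for `listings`'s columns.
Matching on a.agent_id = b.agent_id AND a.tag = b.tag. A NULL in a compared column never satisfies the condition.
- a (agent_id=4, tag=EZ) has no partner → padded with NULL.
- a (agent_id=5, tag=EZ) pairs with 2 row(s) of b.
- a (agent_id=3, tag=EZ) has no partner → padded with NULL.
- a (agent_id=8, tag=EZ) has no partner → padded with NULL.
- a (agent_id=5, tag=EZ) pairs with 2 row(s) of b.
- a (agent_id=5, tag=BQ) pairs with 1 row(s) of b.
- a (agent_id=4, tag=BQ) has no partner → padded with NULL.
- a (agent_id=8, tag=EZ) has no partner → padded with NULL.
- a (agent_id=6, tag=EZ) pairs with 1 row(s) of b.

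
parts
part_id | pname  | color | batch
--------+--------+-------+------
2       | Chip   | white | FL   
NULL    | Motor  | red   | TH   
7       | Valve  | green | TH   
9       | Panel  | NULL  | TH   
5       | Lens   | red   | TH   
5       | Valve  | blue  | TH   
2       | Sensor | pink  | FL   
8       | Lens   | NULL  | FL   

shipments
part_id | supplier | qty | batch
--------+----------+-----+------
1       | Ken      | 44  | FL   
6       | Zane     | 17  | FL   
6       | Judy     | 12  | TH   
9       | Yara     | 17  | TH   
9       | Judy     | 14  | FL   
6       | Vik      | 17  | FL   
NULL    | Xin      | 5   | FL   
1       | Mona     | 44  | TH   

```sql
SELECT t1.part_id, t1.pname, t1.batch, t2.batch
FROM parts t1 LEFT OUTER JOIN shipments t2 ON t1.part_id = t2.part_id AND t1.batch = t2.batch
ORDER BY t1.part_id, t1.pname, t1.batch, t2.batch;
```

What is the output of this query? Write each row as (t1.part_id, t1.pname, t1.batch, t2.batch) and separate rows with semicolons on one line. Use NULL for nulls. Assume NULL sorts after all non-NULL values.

LEFT JOIN keeps every row from `parts`; unmatched rows get NULL for `shipments`'s columns.
Matching on t1.part_id = t2.part_id AND t1.batch = t2.batch. A NULL in a compared column never satisfies the condition.
Matched pairs: 1; unmatched t1 rows kept: 7.

(2, Chip, FL, NULL); (2, Sensor, FL, NULL); (5, Lens, TH, NULL); (5, Valve, TH, NULL); (7, Valve, TH, NULL); (8, Lens, FL, NULL); (9, Panel, TH, TH); (NULL, Motor, TH, NULL)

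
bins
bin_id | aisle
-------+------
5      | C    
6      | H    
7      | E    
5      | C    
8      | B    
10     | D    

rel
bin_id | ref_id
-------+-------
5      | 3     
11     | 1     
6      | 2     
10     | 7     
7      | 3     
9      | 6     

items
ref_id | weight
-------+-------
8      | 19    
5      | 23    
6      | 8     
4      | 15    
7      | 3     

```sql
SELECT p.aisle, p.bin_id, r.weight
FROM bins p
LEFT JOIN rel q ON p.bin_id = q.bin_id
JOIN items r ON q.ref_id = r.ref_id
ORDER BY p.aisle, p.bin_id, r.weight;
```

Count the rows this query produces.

1

Evaluate left to right. First `bins p LEFT JOIN rel q` on bin_id: 6 row(s).
Then INNER JOIN `items r` on ref_id: keep only rows whose q.ref_id appears in r.
Result: 1 row(s).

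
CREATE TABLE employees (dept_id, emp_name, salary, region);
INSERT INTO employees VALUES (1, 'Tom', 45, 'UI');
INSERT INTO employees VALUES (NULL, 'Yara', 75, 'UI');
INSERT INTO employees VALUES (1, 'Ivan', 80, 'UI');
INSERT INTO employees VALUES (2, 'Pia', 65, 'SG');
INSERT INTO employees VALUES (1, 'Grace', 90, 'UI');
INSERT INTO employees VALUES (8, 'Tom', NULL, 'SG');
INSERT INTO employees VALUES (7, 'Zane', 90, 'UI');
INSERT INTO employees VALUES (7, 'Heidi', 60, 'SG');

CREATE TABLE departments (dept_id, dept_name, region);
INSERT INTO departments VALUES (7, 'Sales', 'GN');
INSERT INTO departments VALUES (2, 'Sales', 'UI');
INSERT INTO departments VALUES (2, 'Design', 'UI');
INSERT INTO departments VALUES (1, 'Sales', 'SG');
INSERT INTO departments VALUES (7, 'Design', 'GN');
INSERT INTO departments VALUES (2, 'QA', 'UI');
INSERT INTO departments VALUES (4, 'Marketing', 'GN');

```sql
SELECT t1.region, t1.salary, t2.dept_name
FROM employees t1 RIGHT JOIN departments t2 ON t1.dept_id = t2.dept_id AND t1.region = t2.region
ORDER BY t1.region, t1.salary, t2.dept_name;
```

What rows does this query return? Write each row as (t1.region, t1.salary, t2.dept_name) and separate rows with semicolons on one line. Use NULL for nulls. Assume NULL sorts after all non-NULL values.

(NULL, NULL, Design); (NULL, NULL, Design); (NULL, NULL, Marketing); (NULL, NULL, QA); (NULL, NULL, Sales); (NULL, NULL, Sales); (NULL, NULL, Sales)

RIGHT JOIN keeps every row from `departments`; unmatched rows get NULL for `employees`'s columns.
Matching on t1.dept_id = t2.dept_id AND t1.region = t2.region. A NULL in a compared column never satisfies the condition.
- t1[0] dept_id=1, region=UI → no match.
- t1[1] dept_id=NULL, region=UI → no match.
- t1[2] dept_id=1, region=UI → no match.
- t1[3] dept_id=2, region=SG → no match.
- t1[4] dept_id=1, region=UI → no match.
- t1[5] dept_id=8, region=SG → no match.
- t1[6] dept_id=7, region=UI → no match.
- t1[7] dept_id=7, region=SG → no match.
- 7 row(s) from t2 found no t1 partner → padded with NULL.
After projecting and ordering:
t1.region | t1.salary | t2.dept_name
NULL | NULL | Design
NULL | NULL | Design
NULL | NULL | Marketing
NULL | NULL | QA
NULL | NULL | Sales
NULL | NULL | Sales
NULL | NULL | Sales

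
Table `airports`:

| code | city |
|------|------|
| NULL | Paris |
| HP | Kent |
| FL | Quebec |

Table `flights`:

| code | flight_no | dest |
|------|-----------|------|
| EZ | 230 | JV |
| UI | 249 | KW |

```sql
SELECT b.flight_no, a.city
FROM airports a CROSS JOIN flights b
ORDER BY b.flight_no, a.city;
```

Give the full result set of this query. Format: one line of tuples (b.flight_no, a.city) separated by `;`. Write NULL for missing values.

(230, Kent); (230, Paris); (230, Quebec); (249, Kent); (249, Paris); (249, Quebec)

CROSS JOIN pairs every row of `airports` with every row of `flights`: 3 × 2 = 6 rows.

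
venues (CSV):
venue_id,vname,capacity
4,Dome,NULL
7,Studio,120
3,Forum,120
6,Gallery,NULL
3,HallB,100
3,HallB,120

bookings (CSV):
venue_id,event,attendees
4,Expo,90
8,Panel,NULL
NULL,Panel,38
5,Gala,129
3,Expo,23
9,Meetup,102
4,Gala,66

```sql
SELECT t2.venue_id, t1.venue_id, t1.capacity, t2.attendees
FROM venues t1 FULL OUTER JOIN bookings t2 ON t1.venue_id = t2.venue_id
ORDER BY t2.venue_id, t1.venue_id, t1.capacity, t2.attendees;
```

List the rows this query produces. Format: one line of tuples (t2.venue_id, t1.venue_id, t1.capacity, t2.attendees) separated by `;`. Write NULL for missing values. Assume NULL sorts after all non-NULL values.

(3, 3, 100, 23); (3, 3, 120, 23); (3, 3, 120, 23); (4, 4, NULL, 66); (4, 4, NULL, 90); (5, NULL, NULL, 129); (8, NULL, NULL, NULL); (9, NULL, NULL, 102); (NULL, 6, NULL, NULL); (NULL, 7, 120, NULL); (NULL, NULL, NULL, 38)

FULL OUTER JOIN keeps every row from both sides; unmatched rows get NULL for the other side's columns.
Matching on t1.venue_id = t2.venue_id. A NULL in a compared column never satisfies the condition.
- t1 (venue_id=4) pairs with 2 row(s) of t2.
- t1 (venue_id=7) has no partner → padded with NULL.
- t1 (venue_id=3) pairs with 1 row(s) of t2.
- t1 (venue_id=6) has no partner → padded with NULL.
- t1 (venue_id=3) pairs with 1 row(s) of t2.
- t1 (venue_id=3) pairs with 1 row(s) of t2.
- 4 t2 row(s) had no t1 match → kept, t1 columns NULL.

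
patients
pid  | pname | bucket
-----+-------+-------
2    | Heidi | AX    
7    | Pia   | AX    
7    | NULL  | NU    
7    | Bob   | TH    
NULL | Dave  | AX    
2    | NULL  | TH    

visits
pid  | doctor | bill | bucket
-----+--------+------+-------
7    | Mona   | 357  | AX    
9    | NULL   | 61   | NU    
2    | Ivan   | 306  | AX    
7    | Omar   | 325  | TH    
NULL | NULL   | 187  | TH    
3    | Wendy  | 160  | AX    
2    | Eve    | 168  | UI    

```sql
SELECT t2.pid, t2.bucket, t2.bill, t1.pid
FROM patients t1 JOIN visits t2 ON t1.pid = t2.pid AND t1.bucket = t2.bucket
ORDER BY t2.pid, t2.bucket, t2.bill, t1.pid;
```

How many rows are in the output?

INNER JOIN keeps only pairs where the ON condition holds.
Matching on t1.pid = t2.pid AND t1.bucket = t2.bucket. A NULL in a compared column never satisfies the condition.
- t1 (pid=2, bucket=AX) pairs with 1 row(s) of t2.
- t1 (pid=7, bucket=AX) pairs with 1 row(s) of t2.
- t1 (pid=7, bucket=NU) has no partner → excluded.
- t1 (pid=7, bucket=TH) pairs with 1 row(s) of t2.
- t1 (pid=NULL, bucket=AX) has no partner → excluded.
- t1 (pid=2, bucket=TH) has no partner → excluded.
Total: 3 rows.

3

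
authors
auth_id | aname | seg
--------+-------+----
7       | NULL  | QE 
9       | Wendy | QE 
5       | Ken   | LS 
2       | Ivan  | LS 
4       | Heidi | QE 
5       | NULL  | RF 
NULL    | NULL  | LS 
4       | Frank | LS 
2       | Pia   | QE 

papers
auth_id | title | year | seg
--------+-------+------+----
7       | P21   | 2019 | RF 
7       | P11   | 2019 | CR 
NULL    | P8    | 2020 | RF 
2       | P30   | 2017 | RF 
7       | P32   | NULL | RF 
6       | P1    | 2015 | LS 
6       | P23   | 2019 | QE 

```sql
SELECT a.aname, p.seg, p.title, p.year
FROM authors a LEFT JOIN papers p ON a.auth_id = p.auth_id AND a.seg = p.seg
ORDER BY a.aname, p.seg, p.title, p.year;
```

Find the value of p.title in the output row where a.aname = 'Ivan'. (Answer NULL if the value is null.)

NULL

LEFT JOIN keeps every row from `authors`; unmatched rows get NULL for `papers`'s columns.
Matching on a.auth_id = p.auth_id AND a.seg = p.seg. A NULL in a compared column never satisfies the condition.
- a (auth_id=7, seg=QE) has no partner → padded with NULL.
- a (auth_id=9, seg=QE) has no partner → padded with NULL.
- a (auth_id=5, seg=LS) has no partner → padded with NULL.
- a (auth_id=2, seg=LS) has no partner → padded with NULL.
- a (auth_id=4, seg=QE) has no partner → padded with NULL.
- a (auth_id=5, seg=RF) has no partner → padded with NULL.
- a (auth_id=NULL, seg=LS) has no partner → padded with NULL.
- a (auth_id=4, seg=LS) has no partner → padded with NULL.
- a (auth_id=2, seg=QE) has no partner → padded with NULL.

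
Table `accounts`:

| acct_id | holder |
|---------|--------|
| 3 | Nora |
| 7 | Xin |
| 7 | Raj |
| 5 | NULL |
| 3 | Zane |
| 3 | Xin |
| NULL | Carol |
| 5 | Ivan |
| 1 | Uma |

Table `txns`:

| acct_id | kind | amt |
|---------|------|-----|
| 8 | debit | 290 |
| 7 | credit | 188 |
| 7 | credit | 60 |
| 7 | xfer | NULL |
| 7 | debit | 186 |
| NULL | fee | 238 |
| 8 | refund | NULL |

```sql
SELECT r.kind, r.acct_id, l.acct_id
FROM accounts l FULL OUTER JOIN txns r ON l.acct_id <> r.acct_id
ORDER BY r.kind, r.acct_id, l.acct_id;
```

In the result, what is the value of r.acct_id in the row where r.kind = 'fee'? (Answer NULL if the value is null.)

NULL

FULL OUTER JOIN keeps every row from both sides; unmatched rows get NULL for the other side's columns.
Matching on l.acct_id <> r.acct_id. A NULL in a compared column never satisfies the condition.
- l[0] acct_id=3 → 6 match(es) in r → 6 row(s).
- l[1] acct_id=7 → 2 match(es) in r → 2 row(s).
- l[2] acct_id=7 → 2 match(es) in r → 2 row(s).
- l[3] acct_id=5 → 6 match(es) in r → 6 row(s).
- l[4] acct_id=3 → 6 match(es) in r → 6 row(s).
- l[5] acct_id=3 → 6 match(es) in r → 6 row(s).
- l[6] acct_id=NULL → no match; kept with NULLs on the r side.
- l[7] acct_id=5 → 6 match(es) in r → 6 row(s).
- l[8] acct_id=1 → 6 match(es) in r → 6 row(s).
- plus 1 unmatched r row(s), each kept with NULL l columns.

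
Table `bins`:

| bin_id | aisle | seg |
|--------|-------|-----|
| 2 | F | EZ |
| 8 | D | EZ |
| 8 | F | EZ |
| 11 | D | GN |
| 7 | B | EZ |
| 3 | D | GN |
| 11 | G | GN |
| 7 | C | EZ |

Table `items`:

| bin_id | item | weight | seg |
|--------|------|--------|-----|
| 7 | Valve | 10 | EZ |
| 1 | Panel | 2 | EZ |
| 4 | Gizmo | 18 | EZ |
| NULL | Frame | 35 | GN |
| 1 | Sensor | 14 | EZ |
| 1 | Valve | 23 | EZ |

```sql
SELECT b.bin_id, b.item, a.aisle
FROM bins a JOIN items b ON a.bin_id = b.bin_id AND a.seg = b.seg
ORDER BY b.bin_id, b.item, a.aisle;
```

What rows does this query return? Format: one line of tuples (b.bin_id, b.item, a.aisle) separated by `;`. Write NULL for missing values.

(7, Valve, B); (7, Valve, C)

INNER JOIN keeps only pairs where the ON condition holds.
Matching on a.bin_id = b.bin_id AND a.seg = b.seg. A NULL in a compared column never satisfies the condition.
Matched pairs: 2.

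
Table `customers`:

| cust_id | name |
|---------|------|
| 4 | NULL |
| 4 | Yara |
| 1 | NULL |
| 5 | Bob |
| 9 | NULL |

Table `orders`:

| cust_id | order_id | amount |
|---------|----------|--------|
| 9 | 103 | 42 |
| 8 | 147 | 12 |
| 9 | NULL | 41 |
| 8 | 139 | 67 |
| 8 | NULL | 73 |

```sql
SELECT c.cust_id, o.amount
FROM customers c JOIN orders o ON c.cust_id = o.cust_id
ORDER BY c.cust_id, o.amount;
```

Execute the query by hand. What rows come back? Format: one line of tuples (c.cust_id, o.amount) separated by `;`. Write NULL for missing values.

(9, 41); (9, 42)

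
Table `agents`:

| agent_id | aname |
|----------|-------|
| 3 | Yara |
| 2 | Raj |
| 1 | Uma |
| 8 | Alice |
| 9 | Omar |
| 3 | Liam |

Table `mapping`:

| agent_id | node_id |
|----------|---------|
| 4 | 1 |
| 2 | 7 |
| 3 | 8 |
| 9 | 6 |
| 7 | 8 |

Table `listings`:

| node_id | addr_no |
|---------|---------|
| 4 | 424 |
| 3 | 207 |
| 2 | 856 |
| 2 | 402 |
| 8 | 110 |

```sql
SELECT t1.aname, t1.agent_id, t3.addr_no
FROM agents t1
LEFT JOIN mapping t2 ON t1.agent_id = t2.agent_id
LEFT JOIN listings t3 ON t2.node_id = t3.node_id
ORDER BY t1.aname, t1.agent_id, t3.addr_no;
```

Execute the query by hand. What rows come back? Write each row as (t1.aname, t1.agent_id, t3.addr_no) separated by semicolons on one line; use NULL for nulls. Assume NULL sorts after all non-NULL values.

(Alice, 8, NULL); (Liam, 3, 110); (Omar, 9, NULL); (Raj, 2, NULL); (Uma, 1, NULL); (Yara, 3, 110)

Step 1 — t1 LEFT JOIN t2 on agent_id → 6 row(s).
Then LEFT JOIN `listings t3` on node_id: each of those 6 rows is kept; rows whose t2.node_id has no match in t3 get NULL for t3's columns.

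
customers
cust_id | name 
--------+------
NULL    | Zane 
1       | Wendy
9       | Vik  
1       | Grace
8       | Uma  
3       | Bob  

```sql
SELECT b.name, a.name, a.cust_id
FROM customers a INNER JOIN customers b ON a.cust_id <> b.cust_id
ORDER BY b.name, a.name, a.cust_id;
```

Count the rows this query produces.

18

INNER JOIN keeps only pairs where the ON condition holds.
Matching on a.cust_id <> b.cust_id. A NULL in a compared column never satisfies the condition.
- a row (cust_id=NULL): no match → dropped.
- a row (cust_id=1): matches 3 b row(s) → 3 output row(s).
- a row (cust_id=9): matches 4 b row(s) → 4 output row(s).
- a row (cust_id=1): matches 3 b row(s) → 3 output row(s).
- a row (cust_id=8): matches 4 b row(s) → 4 output row(s).
- a row (cust_id=3): matches 4 b row(s) → 4 output row(s).
Total: 18 rows.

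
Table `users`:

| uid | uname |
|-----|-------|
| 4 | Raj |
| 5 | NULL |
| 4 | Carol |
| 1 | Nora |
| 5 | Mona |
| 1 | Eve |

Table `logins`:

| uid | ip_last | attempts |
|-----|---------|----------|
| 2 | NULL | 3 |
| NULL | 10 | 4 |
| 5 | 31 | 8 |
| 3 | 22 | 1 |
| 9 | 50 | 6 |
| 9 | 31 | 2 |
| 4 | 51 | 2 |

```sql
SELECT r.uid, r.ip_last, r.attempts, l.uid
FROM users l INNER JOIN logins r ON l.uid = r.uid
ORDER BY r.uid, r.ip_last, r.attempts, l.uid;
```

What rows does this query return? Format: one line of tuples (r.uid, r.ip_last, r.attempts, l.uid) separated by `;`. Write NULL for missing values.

(4, 51, 2, 4); (4, 51, 2, 4); (5, 31, 8, 5); (5, 31, 8, 5)

INNER JOIN keeps only pairs where the ON condition holds.
Matching on l.uid = r.uid. A NULL in a compared column never satisfies the condition.
- l row (uid=4): matches 1 r row(s) → 1 output row(s).
- l row (uid=5): matches 1 r row(s) → 1 output row(s).
- l row (uid=4): matches 1 r row(s) → 1 output row(s).
- l row (uid=1): no match → dropped.
- l row (uid=5): matches 1 r row(s) → 1 output row(s).
- l row (uid=1): no match → dropped.
After projecting and ordering:
r.uid | r.ip_last | r.attempts | l.uid
4 | 51 | 2 | 4
4 | 51 | 2 | 4
5 | 31 | 8 | 5
5 | 31 | 8 | 5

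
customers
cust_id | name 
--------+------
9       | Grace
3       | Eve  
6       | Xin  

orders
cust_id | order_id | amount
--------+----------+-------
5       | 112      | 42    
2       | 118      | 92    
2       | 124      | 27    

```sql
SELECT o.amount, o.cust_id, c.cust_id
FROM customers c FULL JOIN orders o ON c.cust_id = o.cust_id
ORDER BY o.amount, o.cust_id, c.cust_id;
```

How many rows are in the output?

6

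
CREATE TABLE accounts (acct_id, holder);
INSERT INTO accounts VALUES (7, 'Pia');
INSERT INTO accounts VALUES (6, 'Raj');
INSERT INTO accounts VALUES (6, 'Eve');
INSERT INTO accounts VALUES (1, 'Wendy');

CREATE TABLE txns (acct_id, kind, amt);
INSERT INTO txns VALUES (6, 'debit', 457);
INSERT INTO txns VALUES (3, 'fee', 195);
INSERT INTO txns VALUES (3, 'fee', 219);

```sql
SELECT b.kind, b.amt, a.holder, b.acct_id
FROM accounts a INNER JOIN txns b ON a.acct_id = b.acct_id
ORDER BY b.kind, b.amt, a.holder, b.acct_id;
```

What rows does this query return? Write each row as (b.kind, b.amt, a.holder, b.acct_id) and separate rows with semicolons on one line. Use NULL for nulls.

(debit, 457, Eve, 6); (debit, 457, Raj, 6)

INNER JOIN keeps only pairs where the ON condition holds.
Matching on a.acct_id = b.acct_id.
Matched pairs: 2.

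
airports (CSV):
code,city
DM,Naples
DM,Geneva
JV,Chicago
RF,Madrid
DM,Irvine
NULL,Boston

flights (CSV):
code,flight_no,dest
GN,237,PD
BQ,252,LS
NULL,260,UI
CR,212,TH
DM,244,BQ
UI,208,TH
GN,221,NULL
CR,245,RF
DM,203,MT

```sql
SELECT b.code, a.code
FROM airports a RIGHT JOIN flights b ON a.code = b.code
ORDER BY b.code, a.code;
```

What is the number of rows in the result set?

RIGHT JOIN keeps every row from `flights`; unmatched rows get NULL for `airports`'s columns.
Matching on a.code = b.code. A NULL in a compared column never satisfies the condition.
Matched pairs: 6; unmatched b rows kept: 7.
Total: 6 matched + 7 padded = 13 rows.

13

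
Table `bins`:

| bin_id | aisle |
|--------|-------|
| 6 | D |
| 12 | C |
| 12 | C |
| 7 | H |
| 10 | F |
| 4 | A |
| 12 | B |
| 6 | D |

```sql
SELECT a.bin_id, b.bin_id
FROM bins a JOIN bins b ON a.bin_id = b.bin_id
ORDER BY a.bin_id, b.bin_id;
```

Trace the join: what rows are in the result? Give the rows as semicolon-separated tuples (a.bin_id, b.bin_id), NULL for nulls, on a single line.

(4, 4); (6, 6); (6, 6); (6, 6); (6, 6); (7, 7); (10, 10); (12, 12); (12, 12); (12, 12); (12, 12); (12, 12); (12, 12); (12, 12); (12, 12); (12, 12)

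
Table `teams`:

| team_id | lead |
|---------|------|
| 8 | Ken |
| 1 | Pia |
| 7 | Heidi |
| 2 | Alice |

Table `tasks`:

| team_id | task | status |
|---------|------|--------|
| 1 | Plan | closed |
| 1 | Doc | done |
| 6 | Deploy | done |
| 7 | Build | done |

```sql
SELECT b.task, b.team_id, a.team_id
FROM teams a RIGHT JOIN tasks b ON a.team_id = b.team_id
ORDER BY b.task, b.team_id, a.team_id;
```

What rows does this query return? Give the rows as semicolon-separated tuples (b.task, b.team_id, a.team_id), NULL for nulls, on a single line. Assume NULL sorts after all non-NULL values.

(Build, 7, 7); (Deploy, 6, NULL); (Doc, 1, 1); (Plan, 1, 1)

RIGHT JOIN keeps every row from `tasks`; unmatched rows get NULL for `teams`'s columns.
Matching on a.team_id = b.team_id.
- a row (team_id=8): no match.
- a row (team_id=1): matches 2 b row(s) → 2 output row(s).
- a row (team_id=7): matches 1 b row(s) → 1 output row(s).
- a row (team_id=2): no match.
- 1 b row(s) had no a match → kept, a columns NULL.
After projecting and ordering:
b.task | b.team_id | a.team_id
Build | 7 | 7
Deploy | 6 | NULL
Doc | 1 | 1
Plan | 1 | 1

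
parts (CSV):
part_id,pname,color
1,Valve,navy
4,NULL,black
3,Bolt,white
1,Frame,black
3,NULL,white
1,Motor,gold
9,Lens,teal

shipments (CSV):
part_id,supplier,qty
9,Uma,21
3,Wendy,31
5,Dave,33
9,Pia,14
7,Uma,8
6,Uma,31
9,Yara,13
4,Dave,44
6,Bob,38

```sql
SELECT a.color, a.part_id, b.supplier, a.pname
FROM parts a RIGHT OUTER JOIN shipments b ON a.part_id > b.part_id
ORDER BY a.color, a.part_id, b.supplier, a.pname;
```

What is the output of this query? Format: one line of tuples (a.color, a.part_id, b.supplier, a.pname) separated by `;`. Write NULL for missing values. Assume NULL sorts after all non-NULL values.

(black, 4, Wendy, NULL); (teal, 9, Bob, Lens); (teal, 9, Dave, Lens); (teal, 9, Dave, Lens); (teal, 9, Uma, Lens); (teal, 9, Uma, Lens); (teal, 9, Wendy, Lens); (NULL, NULL, Pia, NULL); (NULL, NULL, Uma, NULL); (NULL, NULL, Yara, NULL)

RIGHT JOIN keeps every row from `shipments`; unmatched rows get NULL for `parts`'s columns.
Matching on a.part_id > b.part_id.
- a[0] part_id=1 → no match.
- a[1] part_id=4 → 1 match(es) in b → 1 row(s).
- a[2] part_id=3 → no match.
- a[3] part_id=1 → no match.
- a[4] part_id=3 → no match.
- a[5] part_id=1 → no match.
- a[6] part_id=9 → 6 match(es) in b → 6 row(s).
- 3 b row(s) had no a match → kept, a columns NULL.
After projecting and ordering:
a.color | a.part_id | b.supplier | a.pname
black | 4 | Wendy | NULL
teal | 9 | Bob | Lens
teal | 9 | Dave | Lens
teal | 9 | Dave | Lens
teal | 9 | Uma | Lens
teal | 9 | Uma | Lens
teal | 9 | Wendy | Lens
NULL | NULL | Pia | NULL
NULL | NULL | Uma | NULL
NULL | NULL | Yara | NULL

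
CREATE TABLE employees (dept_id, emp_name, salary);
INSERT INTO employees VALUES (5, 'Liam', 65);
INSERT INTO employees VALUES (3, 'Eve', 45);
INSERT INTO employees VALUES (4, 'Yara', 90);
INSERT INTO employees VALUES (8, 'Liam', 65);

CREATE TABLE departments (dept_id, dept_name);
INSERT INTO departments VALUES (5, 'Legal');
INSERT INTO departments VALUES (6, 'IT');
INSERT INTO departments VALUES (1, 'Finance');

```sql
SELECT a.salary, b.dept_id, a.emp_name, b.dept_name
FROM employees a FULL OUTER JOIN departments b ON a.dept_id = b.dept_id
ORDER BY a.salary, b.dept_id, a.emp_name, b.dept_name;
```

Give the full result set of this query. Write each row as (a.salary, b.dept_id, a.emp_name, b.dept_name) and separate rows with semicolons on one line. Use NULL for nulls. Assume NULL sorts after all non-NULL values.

FULL OUTER JOIN keeps every row from both sides; unmatched rows get NULL for the other side's columns.
Matching on a.dept_id = b.dept_id.
- a (dept_id=5) pairs with 1 row(s) of b.
- a (dept_id=3) has no partner → padded with NULL.
- a (dept_id=4) has no partner → padded with NULL.
- a (dept_id=8) has no partner → padded with NULL.
- 2 b row(s) had no a match → kept, a columns NULL.
After projecting and ordering:
a.salary | b.dept_id | a.emp_name | b.dept_name
45 | NULL | Eve | NULL
65 | 5 | Liam | Legal
65 | NULL | Liam | NULL
90 | NULL | Yara | NULL
NULL | 1 | NULL | Finance
NULL | 6 | NULL | IT

(45, NULL, Eve, NULL); (65, 5, Liam, Legal); (65, NULL, Liam, NULL); (90, NULL, Yara, NULL); (NULL, 1, NULL, Finance); (NULL, 6, NULL, IT)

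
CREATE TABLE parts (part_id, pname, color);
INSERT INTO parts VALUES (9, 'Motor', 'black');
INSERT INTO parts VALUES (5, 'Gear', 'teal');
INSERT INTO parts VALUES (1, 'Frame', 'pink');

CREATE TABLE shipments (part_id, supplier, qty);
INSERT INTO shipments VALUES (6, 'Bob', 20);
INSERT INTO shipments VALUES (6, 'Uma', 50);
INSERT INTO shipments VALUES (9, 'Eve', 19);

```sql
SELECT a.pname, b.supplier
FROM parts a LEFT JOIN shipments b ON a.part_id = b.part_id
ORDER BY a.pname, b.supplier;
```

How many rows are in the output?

LEFT JOIN keeps every row from `parts`; unmatched rows get NULL for `shipments`'s columns.
Matching on a.part_id = b.part_id.
- a (part_id=9) pairs with 1 row(s) of b.
- a (part_id=5) has no partner → padded with NULL.
- a (part_id=1) has no partner → padded with NULL.
Total: 1 matched + 2 padded = 3 rows.

3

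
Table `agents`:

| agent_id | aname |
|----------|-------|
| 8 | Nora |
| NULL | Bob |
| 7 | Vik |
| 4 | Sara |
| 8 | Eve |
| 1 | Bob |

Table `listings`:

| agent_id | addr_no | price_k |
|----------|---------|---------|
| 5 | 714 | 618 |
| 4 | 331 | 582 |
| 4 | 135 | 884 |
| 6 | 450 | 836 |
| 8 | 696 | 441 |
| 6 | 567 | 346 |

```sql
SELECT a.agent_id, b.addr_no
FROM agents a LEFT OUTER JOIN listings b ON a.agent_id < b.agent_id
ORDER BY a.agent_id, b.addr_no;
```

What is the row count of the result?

14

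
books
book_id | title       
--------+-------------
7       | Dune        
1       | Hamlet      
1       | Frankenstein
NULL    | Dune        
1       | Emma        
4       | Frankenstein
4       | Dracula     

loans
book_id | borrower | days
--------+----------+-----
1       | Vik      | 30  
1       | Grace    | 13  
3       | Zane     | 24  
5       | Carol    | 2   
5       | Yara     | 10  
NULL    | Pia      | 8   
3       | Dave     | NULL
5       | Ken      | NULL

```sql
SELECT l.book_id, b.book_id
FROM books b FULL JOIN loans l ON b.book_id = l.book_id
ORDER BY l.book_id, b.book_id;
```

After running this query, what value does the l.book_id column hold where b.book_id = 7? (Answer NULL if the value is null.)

FULL OUTER JOIN keeps every row from both sides; unmatched rows get NULL for the other side's columns.
Matching on b.book_id = l.book_id. A NULL in a compared column never satisfies the condition.
Matched pairs: 6; unmatched b rows kept: 4; unmatched l rows kept: 6.

NULL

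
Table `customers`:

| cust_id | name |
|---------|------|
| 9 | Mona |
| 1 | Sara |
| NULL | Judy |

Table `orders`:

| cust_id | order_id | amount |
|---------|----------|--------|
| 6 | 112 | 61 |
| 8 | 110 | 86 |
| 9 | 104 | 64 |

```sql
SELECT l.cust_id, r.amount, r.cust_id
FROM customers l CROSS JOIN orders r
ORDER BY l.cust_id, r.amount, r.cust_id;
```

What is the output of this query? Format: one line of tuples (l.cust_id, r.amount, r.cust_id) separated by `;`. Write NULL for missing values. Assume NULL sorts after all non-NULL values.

CROSS JOIN pairs every row of `customers` with every row of `orders`: 3 × 3 = 9 rows.

(1, 61, 6); (1, 64, 9); (1, 86, 8); (9, 61, 6); (9, 64, 9); (9, 86, 8); (NULL, 61, 6); (NULL, 64, 9); (NULL, 86, 8)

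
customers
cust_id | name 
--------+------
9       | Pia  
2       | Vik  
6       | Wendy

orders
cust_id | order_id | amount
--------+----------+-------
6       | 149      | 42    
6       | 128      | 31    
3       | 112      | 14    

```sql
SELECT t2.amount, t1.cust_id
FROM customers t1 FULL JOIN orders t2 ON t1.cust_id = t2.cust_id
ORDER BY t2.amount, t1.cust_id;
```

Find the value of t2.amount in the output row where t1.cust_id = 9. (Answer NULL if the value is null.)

FULL OUTER JOIN keeps every row from both sides; unmatched rows get NULL for the other side's columns.
Matching on t1.cust_id = t2.cust_id.
Matched pairs: 2; unmatched t1 rows kept: 2; unmatched t2 rows kept: 1.

NULL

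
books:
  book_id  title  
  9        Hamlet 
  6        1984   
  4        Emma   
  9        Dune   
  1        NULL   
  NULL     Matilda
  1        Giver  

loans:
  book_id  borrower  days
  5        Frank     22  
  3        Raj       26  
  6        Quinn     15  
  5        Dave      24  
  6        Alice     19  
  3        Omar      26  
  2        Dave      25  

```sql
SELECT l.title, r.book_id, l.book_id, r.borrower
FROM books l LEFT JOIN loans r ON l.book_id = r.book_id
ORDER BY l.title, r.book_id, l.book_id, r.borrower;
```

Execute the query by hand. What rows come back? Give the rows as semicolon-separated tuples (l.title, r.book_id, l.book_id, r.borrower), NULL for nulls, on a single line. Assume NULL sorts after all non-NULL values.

LEFT JOIN keeps every row from `books`; unmatched rows get NULL for `loans`'s columns.
Matching on l.book_id = r.book_id. A NULL in a compared column never satisfies the condition.
Matched pairs: 2; unmatched l rows kept: 6.

(1984, 6, 6, Alice); (1984, 6, 6, Quinn); (Dune, NULL, 9, NULL); (Emma, NULL, 4, NULL); (Giver, NULL, 1, NULL); (Hamlet, NULL, 9, NULL); (Matilda, NULL, NULL, NULL); (NULL, NULL, 1, NULL)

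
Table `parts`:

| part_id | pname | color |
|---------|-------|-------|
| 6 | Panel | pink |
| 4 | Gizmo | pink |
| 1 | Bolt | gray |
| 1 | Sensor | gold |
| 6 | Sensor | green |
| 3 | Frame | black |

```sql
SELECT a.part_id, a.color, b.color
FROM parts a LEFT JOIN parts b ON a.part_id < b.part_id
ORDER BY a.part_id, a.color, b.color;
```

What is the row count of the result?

LEFT JOIN keeps every row from `parts a`; unmatched rows get NULL for `parts b`'s columns.
Matching on a.part_id < b.part_id.
- part_id=6: no b row matches, row kept with b columns NULL.
- part_id=4: 2 matching b row(s), so 2 row(s) emitted.
- part_id=1: 4 matching b row(s), so 4 row(s) emitted.
- part_id=1: 4 matching b row(s), so 4 row(s) emitted.
- part_id=6: no b row matches, row kept with b columns NULL.
- part_id=3: 3 matching b row(s), so 3 row(s) emitted.
Total: 13 matched + 2 padded = 15 rows.

15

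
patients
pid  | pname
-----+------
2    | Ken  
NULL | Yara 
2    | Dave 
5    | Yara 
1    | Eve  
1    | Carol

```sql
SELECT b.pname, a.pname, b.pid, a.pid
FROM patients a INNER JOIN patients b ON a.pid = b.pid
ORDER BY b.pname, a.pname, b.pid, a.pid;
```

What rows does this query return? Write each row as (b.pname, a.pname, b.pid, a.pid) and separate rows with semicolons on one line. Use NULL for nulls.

INNER JOIN keeps only pairs where the ON condition holds.
Matching on a.pid = b.pid. A NULL in a compared column never satisfies the condition.
Matched pairs: 9.

(Carol, Carol, 1, 1); (Carol, Eve, 1, 1); (Dave, Dave, 2, 2); (Dave, Ken, 2, 2); (Eve, Carol, 1, 1); (Eve, Eve, 1, 1); (Ken, Dave, 2, 2); (Ken, Ken, 2, 2); (Yara, Yara, 5, 5)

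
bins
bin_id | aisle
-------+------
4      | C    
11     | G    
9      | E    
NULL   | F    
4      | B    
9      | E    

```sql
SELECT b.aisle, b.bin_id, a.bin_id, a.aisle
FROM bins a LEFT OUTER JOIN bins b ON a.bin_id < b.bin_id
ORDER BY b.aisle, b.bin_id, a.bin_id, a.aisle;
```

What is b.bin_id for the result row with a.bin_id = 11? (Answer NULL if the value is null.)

LEFT JOIN keeps every row from `bins a`; unmatched rows get NULL for `bins b`'s columns.
Matching on a.bin_id < b.bin_id. A NULL in a compared column never satisfies the condition.
- a (bin_id=4) pairs with 3 row(s) of b.
- a (bin_id=11) has no partner → padded with NULL.
- a (bin_id=9) pairs with 1 row(s) of b.
- a (bin_id=NULL) has no partner → padded with NULL.
- a (bin_id=4) pairs with 3 row(s) of b.
- a (bin_id=9) pairs with 1 row(s) of b.

NULL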